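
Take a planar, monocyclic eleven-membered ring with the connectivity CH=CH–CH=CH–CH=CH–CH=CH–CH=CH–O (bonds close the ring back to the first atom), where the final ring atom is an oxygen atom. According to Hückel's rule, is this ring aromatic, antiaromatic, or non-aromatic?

The p orbitals form a continuous loop: each doubly-bonded ring atom is sp² with one p-orbital electron; the oxygen donates one lone pair from its p orbital. The ring is fully conjugated.
π-electron count: 5 × 2 = 10 from the double-bond units + 2 from the O atom = 12.
12 is a 4n count (n = 3), so the planar conjugated ring is antiaromatic.

Antiaromatic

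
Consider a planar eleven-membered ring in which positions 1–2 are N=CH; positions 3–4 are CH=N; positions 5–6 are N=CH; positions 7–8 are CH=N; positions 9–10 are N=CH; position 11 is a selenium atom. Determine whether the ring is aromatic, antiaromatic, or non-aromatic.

Every ring atom contributes a p orbital perpendicular to the ring (each doubly-bonded ring atom is sp² with one p-orbital electron; each =N– nitrogen is pyridine-type (lone pair in the sp² plane, one electron in the p orbital); the selenium donates one lone pair from its p orbital), so the π system is cyclic and fully conjugated.
Counting π electrons: 5 × 2 = 10 from the double-bond units + 2 from the Se atom = 12.
12 = 4(3); a planar, fully conjugated 4n system is antiaromatic.

Antiaromatic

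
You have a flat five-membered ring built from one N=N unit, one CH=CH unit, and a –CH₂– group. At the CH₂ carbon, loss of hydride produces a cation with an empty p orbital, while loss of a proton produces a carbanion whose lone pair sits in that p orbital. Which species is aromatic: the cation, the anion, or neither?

The anion

Once that carbon is sp², every ring atom has a p orbital and both ions are fully conjugated.
Cation: 2 × 2 + 0 = 4 π electrons → 4(1), antiaromatic.
Anion: 2 × 2 + 2 = 6 π electrons → 4(1)+2, aromatic.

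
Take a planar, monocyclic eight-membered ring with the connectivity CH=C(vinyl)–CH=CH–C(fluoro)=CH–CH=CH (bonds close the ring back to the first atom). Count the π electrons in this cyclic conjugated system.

Check conjugation: the double-bond atoms are sp², each contributing one p electron — every position has a p orbital, so the cyclic π system is continuous.
Tallying contributions gives 4 × 2 = 8 from the 4 double-bond units.

8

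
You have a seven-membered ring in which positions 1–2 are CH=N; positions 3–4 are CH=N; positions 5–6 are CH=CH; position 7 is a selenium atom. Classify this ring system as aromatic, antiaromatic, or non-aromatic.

Check conjugation: the double-bond atoms are sp², each contributing one p electron; the doubly-bonded nitrogens are pyridine-type — their lone pairs lie in the ring plane, leaving one electron in the p orbital; the selenium donates one lone pair from its p orbital — every position has a p orbital, so the cyclic π system is continuous.
π-electron count: 3 × 2 = 6 from the double-bond units + 2 from the Se atom = 8.
8 = 4(2); a planar, fully conjugated 4n system is antiaromatic.

Antiaromatic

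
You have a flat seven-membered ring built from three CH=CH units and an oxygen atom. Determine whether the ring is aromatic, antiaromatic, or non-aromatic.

Antiaromatic

All ring atoms are sp² and supply a p orbital to the ring (each doubly-bonded ring atom is sp² with one p-orbital electron; the oxygen donates one lone pair from its p orbital); the conjugation is uninterrupted.
Adding the contributions, 3 × 2 = 6 from the double-bond units + 2 from the O atom = 8.
With 8 = 4·2 π electrons, Hückel's rule classifies the planar ring as antiaromatic.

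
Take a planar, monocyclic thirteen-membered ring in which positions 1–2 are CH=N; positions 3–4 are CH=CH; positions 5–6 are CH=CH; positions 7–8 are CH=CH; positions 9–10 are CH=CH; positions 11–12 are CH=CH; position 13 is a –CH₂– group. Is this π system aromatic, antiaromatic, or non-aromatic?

Non-aromatic

The CH2 carbon is saturated: the tetrahedral CH₂ carbon is sp³ and has no p orbital in the ring π system. Conjugation is not continuous around the ring.
Broken conjugation rules out both aromaticity and antiaromaticity.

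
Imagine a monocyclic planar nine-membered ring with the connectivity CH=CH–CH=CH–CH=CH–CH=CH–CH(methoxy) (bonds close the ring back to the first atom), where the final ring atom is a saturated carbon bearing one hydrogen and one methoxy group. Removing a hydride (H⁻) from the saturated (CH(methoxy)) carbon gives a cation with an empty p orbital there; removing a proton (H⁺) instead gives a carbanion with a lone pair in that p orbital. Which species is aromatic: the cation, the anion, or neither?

The anion

In both ions every ring atom is sp² and contributes a p orbital, so both rings are fully conjugated.
Cation: 4 × 2 + 0 = 8 π electrons → 4(2), antiaromatic.
Anion: 4 × 2 + 2 = 10 π electrons → 4(2)+2, aromatic.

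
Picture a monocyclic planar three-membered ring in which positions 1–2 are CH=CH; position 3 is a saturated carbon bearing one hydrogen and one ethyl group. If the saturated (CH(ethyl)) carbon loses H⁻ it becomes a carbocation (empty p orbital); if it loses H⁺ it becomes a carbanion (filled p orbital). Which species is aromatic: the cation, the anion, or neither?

The cation

Once that carbon is sp², every ring atom has a p orbital and both ions are fully conjugated.
Cation: 1 × 2 + 0 = 2 π electrons → 4(0)+2, aromatic.
Anion: 1 × 2 + 2 = 4 π electrons → 4(1), antiaromatic.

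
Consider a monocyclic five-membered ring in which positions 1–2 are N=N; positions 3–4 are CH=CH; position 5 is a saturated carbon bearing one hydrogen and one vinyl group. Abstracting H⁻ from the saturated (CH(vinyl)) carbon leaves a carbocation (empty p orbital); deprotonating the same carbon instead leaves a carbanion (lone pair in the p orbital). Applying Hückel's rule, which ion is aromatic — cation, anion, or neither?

The anion

Once that carbon is sp², every ring atom has a p orbital and both ions are fully conjugated.
Cation: 2 × 2 + 0 = 4 π electrons → 4(1), antiaromatic.
Anion: 2 × 2 + 2 = 6 π electrons → 4(1)+2, aromatic.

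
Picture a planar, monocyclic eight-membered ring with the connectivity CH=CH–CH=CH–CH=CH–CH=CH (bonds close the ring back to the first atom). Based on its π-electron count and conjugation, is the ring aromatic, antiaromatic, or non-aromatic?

Antiaromatic

All ring atoms are sp² and supply a p orbital to the ring (every atom in a ring double bond is sp² and brings one electron to the p orbital); the conjugation is uninterrupted.
π-electron count: 4 × 2 = 8 from the 4 double-bond units.
8 = 4(2); a planar, fully conjugated 4n system is antiaromatic.
This is cyclooctatetraene.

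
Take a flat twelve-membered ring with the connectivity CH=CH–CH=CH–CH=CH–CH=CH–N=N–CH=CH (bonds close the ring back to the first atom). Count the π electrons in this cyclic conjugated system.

Every ring atom contributes a p orbital perpendicular to the ring (the double-bond atoms are sp², each contributing one p electron; each =N– nitrogen is pyridine-type (lone pair in the sp² plane, one electron in the p orbital)), so the π system is cyclic and fully conjugated.
Counting π electrons: 6 × 2 = 12 from the 6 double-bond units.

12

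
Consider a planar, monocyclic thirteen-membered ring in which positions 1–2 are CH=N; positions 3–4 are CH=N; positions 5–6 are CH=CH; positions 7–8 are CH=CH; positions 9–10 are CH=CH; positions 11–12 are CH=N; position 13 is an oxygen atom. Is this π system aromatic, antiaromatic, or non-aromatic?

Aromatic

Check conjugation: the double-bond atoms are sp², each contributing one p electron; each sp² =N– keeps its lone pair in-plane and puts one electron into the π system; the oxygen donates one lone pair from its p orbital — every position has a p orbital, so the cyclic π system is continuous.
Adding the contributions, 6 × 2 = 12 from the double-bond units + 2 from the O atom = 14.
Since 14 = 4·3 + 2, the ring meets the 4n+2 criterion.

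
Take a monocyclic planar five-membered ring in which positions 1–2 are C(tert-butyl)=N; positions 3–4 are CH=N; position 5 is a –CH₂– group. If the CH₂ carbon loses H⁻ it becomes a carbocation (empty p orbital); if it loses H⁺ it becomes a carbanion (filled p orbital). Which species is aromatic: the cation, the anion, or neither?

The anion

In both ions every ring atom is sp² and contributes a p orbital, so both rings are fully conjugated.
Cation: 2 × 2 + 0 = 4 π electrons → 4(1), antiaromatic.
Anion: 2 × 2 + 2 = 6 π electrons → 4(1)+2, aromatic.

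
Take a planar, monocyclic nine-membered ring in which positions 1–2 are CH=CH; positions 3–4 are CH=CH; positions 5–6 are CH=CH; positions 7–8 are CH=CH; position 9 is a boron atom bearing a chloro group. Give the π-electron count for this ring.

Check conjugation: the double-bond atoms are sp², each contributing one p electron; the boron has an empty p orbital — every position has a p orbital, so the cyclic π system is continuous.
Counting π electrons: 4 × 2 = 8 from the double-bond units + 0 from the B(chloro) atom = 8.

8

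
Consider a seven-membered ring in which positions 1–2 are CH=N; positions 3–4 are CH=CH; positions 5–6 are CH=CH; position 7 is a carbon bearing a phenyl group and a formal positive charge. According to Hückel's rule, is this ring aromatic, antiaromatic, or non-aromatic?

Aromatic

Every ring atom contributes a p orbital perpendicular to the ring (each doubly-bonded ring atom is sp² with one p-orbital electron; each sp² =N– keeps its lone pair in-plane and puts one electron into the π system; the carbocation has an empty p orbital), so the π system is cyclic and fully conjugated.
Tallying contributions gives 3 × 2 = 6 from the double-bond units + 0 from the C(phenyl)(+) atom = 6.
6 = 4(1) + 2, which satisfies Hückel's 4n+2 rule.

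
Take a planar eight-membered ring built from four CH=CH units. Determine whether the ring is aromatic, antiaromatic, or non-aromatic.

Check conjugation: each doubly-bonded ring atom is sp² with one p-orbital electron — every position has a p orbital, so the cyclic π system is continuous.
Counting π electrons: 4 × 2 = 8 from the 4 double-bond units.
A 4n π count (8, n = 2) in a planar conjugated ring means antiaromatic.
(This ring is cyclooctatetraene.)

Antiaromatic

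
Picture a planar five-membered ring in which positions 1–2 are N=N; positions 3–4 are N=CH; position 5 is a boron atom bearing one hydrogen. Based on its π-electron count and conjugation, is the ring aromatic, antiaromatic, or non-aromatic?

The p orbitals form a continuous loop: the double-bond atoms are sp², each contributing one p electron; each sp² =N– keeps its lone pair in-plane and puts one electron into the π system; the boron has an empty p orbital. The ring is fully conjugated.
Tallying contributions gives 2 × 2 = 4 from the double-bond units + 0 from the BH atom = 4.
4 is a 4n count (n = 1), so the planar conjugated ring is antiaromatic.

Antiaromatic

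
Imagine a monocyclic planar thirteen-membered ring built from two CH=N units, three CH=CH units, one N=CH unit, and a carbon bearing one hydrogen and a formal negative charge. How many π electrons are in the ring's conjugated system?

14

All ring atoms are sp² and supply a p orbital to the ring (every atom in a ring double bond is sp² and brings one electron to the p orbital; the doubly-bonded nitrogens are pyridine-type — their lone pairs lie in the ring plane, leaving one electron in the p orbital; the carbanion's lone pair occupies the p orbital); the conjugation is uninterrupted.
Adding the contributions, 6 × 2 = 12 from the double-bond units + 2 from the CH(-) atom = 14.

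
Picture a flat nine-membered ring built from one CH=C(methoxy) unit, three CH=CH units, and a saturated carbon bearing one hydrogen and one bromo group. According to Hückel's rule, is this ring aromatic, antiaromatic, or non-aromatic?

Non-aromatic

Because that saturated carbon is sp³ and has no p orbital in the ring π system at the CH(bromo) position, the π system cannot extend all the way around the ring.
Without a continuous loop of overlapping p orbitals the Hückel electron count never comes into play.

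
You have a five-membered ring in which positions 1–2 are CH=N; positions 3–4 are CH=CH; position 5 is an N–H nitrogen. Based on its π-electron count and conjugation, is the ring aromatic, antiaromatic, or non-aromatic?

Every ring atom contributes a p orbital perpendicular to the ring (the double-bond atoms are sp², each contributing one p electron; the doubly-bonded nitrogens are pyridine-type — their lone pairs lie in the ring plane, leaving one electron in the p orbital; the pyrrole-type nitrogen donates its lone pair from the p orbital), so the π system is cyclic and fully conjugated.
Adding the contributions, 2 × 2 = 4 from the double-bond units + 2 from the NH atom = 6.
6 = 4(1) + 2, which satisfies Hückel's 4n+2 rule.

Aromatic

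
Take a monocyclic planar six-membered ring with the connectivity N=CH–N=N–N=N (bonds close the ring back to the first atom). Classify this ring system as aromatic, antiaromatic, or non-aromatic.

The p orbitals form a continuous loop: each doubly-bonded ring atom is sp² with one p-orbital electron; the doubly-bonded nitrogens are pyridine-type — their lone pairs lie in the ring plane, leaving one electron in the p orbital. The ring is fully conjugated.
Tallying contributions gives 3 × 2 = 6 from the 3 double-bond units.
6 = 4(1) + 2, which satisfies Hückel's 4n+2 rule.

Aromatic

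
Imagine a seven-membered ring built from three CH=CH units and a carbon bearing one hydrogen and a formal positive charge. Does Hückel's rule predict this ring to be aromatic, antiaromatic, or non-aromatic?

All ring atoms are sp² and supply a p orbital to the ring (the double-bond atoms are sp², each contributing one p electron; the carbocation has an empty p orbital); the conjugation is uninterrupted.
Counting π electrons: 3 × 2 = 6 from the double-bond units + 0 from the CH(+) atom = 6.
That gives a 4n+2 count (6, n = 1).
(This ring is the tropylium cation.)

Aromatic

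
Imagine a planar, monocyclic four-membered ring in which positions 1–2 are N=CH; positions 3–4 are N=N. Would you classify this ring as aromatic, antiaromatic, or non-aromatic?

All ring atoms are sp² and supply a p orbital to the ring (every atom in a ring double bond is sp² and brings one electron to the p orbital; the doubly-bonded nitrogens are pyridine-type — their lone pairs lie in the ring plane, leaving one electron in the p orbital); the conjugation is uninterrupted.
Adding the contributions, 2 × 2 = 4 from the 2 double-bond units.
4 = 4(1); a planar, fully conjugated 4n system is antiaromatic.

Antiaromatic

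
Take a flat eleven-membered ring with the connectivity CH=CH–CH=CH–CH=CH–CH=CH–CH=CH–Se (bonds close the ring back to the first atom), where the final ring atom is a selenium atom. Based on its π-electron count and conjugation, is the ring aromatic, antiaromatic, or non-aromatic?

Antiaromatic

All ring atoms are sp² and supply a p orbital to the ring (the double-bond atoms are sp², each contributing one p electron; the selenium donates one lone pair from its p orbital); the conjugation is uninterrupted.
Counting π electrons: 5 × 2 = 10 from the double-bond units + 2 from the Se atom = 12.
A 4n π count (12, n = 3) in a planar conjugated ring means antiaromatic.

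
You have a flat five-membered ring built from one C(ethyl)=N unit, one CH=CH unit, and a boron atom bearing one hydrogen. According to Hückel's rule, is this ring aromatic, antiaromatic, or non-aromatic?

The p orbitals form a continuous loop: every atom in a ring double bond is sp² and brings one electron to the p orbital; the doubly-bonded nitrogens are pyridine-type — their lone pairs lie in the ring plane, leaving one electron in the p orbital; the boron has an empty p orbital. The ring is fully conjugated.
Counting π electrons: 2 × 2 = 4 from the double-bond units + 0 from the BH atom = 4.
A 4n π count (4, n = 1) in a planar conjugated ring means antiaromatic.

Antiaromatic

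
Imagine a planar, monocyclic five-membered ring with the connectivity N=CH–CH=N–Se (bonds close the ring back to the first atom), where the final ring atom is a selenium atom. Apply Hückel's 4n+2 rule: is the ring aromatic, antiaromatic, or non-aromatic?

Aromatic

Check conjugation: each doubly-bonded ring atom is sp² with one p-orbital electron; the doubly-bonded nitrogens are pyridine-type — their lone pairs lie in the ring plane, leaving one electron in the p orbital; the selenium donates one lone pair from its p orbital — every position has a p orbital, so the cyclic π system is continuous.
Adding the contributions, 2 × 2 = 4 from the double-bond units + 2 from the Se atom = 6.
With 6 π electrons (n = 1), the Hückel 4n+2 condition holds.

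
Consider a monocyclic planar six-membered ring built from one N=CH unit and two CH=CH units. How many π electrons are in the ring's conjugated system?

Every ring atom contributes a p orbital perpendicular to the ring (each doubly-bonded ring atom is sp² with one p-orbital electron; each sp² =N– keeps its lone pair in-plane and puts one electron into the π system), so the π system is cyclic and fully conjugated.
π-electron count: 3 × 2 = 6 from the 3 double-bond units.

6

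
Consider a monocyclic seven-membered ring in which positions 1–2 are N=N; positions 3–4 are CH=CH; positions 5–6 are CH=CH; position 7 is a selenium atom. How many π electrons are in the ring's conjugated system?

Check conjugation: each doubly-bonded ring atom is sp² with one p-orbital electron; each sp² =N– keeps its lone pair in-plane and puts one electron into the π system; the selenium donates one lone pair from its p orbital — every position has a p orbital, so the cyclic π system is continuous.
π-electron count: 3 × 2 = 6 from the double-bond units + 2 from the Se atom = 8.

8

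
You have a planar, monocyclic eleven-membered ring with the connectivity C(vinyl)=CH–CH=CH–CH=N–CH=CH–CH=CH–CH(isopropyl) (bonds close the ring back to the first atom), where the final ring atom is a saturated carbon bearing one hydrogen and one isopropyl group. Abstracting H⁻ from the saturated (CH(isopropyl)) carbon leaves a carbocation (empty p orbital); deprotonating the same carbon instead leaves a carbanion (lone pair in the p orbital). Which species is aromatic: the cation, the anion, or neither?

The cation

Once that carbon is sp², every ring atom has a p orbital and both ions are fully conjugated.
Cation: 5 × 2 + 0 = 10 π electrons → 4(2)+2, aromatic.
Anion: 5 × 2 + 2 = 12 π electrons → 4(3), antiaromatic.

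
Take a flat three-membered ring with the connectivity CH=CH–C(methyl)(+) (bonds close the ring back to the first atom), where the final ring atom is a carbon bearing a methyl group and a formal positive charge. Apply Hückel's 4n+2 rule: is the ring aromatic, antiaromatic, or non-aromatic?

Every ring atom contributes a p orbital perpendicular to the ring (each doubly-bonded ring atom is sp² with one p-orbital electron; the carbocation has an empty p orbital), so the π system is cyclic and fully conjugated.
Adding the contributions, 1 × 2 = 2 from the double-bond unit + 0 from the C(methyl)(+) atom = 2.
With 2 π electrons (n = 0), the Hückel 4n+2 condition holds.

Aromatic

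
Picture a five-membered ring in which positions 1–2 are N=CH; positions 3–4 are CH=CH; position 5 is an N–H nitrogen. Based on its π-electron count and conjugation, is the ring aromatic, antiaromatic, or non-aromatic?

All ring atoms are sp² and supply a p orbital to the ring (the double-bond atoms are sp², each contributing one p electron; each sp² =N– keeps its lone pair in-plane and puts one electron into the π system; the pyrrole-type nitrogen donates its lone pair from the p orbital); the conjugation is uninterrupted.
Counting π electrons: 2 × 2 = 4 from the double-bond units + 2 from the NH atom = 6.
That gives a 4n+2 count (6, n = 1).

Aromatic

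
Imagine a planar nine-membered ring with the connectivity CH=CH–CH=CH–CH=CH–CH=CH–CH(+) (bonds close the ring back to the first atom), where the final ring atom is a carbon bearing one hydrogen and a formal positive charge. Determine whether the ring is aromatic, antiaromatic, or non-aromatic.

Check conjugation: every atom in a ring double bond is sp² and brings one electron to the p orbital; the carbocation has an empty p orbital — every position has a p orbital, so the cyclic π system is continuous.
Counting π electrons: 4 × 2 = 8 from the double-bond units + 0 from the CH(+) atom = 8.
With 8 = 4·2 π electrons, Hückel's rule classifies the planar ring as antiaromatic.

Antiaromatic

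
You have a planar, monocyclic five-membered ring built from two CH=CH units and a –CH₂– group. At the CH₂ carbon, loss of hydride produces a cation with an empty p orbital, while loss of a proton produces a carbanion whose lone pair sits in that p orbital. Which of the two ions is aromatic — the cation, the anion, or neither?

The anion

In both ions every ring atom is sp² and contributes a p orbital, so both rings are fully conjugated.
Cation: 2 × 2 + 0 = 4 π electrons → 4(1), antiaromatic.
Anion: 2 × 2 + 2 = 6 π electrons → 4(1)+2, aromatic.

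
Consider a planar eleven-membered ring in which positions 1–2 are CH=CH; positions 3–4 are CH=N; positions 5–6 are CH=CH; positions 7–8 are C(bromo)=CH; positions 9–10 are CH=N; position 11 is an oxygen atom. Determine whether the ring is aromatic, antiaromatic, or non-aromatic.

The p orbitals form a continuous loop: each doubly-bonded ring atom is sp² with one p-orbital electron; each sp² =N– keeps its lone pair in-plane and puts one electron into the π system; the oxygen donates one lone pair from its p orbital. The ring is fully conjugated.
Tallying contributions gives 5 × 2 = 10 from the double-bond units + 2 from the O atom = 12.
With 12 = 4·3 π electrons, Hückel's rule classifies the planar ring as antiaromatic.

Antiaromatic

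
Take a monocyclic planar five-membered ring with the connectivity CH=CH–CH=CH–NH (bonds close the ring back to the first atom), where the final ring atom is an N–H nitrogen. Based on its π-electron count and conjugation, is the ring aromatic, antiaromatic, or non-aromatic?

All ring atoms are sp² and supply a p orbital to the ring (every atom in a ring double bond is sp² and brings one electron to the p orbital; the pyrrole-type nitrogen donates its lone pair from the p orbital); the conjugation is uninterrupted.
Counting π electrons: 2 × 2 = 4 from the double-bond units + 2 from the NH atom = 6.
Since 6 = 4·1 + 2, the ring meets the 4n+2 criterion.
(This ring is pyrrole.)

Aromatic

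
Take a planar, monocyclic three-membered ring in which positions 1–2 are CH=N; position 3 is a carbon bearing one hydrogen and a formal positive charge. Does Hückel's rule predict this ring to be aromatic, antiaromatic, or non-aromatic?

Every ring atom contributes a p orbital perpendicular to the ring (the double-bond atoms are sp², each contributing one p electron; each sp² =N– keeps its lone pair in-plane and puts one electron into the π system; the carbocation has an empty p orbital), so the π system is cyclic and fully conjugated.
Tallying contributions gives 1 × 2 = 2 from the double-bond unit + 0 from the CH(+) atom = 2.
With 2 π electrons (n = 0), the Hückel 4n+2 condition holds.

Aromatic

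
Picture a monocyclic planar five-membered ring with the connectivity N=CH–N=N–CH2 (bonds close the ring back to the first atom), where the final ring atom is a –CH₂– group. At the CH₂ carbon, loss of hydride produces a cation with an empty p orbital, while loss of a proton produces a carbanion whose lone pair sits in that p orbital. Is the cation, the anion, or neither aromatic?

Once that carbon is sp², every ring atom has a p orbital and both ions are fully conjugated.
Cation: 2 × 2 + 0 = 4 π electrons → 4(1), antiaromatic.
Anion: 2 × 2 + 2 = 6 π electrons → 4(1)+2, aromatic.

The anion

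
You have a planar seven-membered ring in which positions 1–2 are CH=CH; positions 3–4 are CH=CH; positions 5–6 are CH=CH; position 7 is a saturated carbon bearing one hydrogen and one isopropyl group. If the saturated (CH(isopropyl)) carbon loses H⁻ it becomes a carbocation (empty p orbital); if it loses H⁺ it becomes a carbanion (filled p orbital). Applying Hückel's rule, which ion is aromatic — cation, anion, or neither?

The cation

In both ions every ring atom is sp² and contributes a p orbital, so both rings are fully conjugated.
Cation: 3 × 2 + 0 = 6 π electrons → 4(1)+2, aromatic.
Anion: 3 × 2 + 2 = 8 π electrons → 4(2), antiaromatic.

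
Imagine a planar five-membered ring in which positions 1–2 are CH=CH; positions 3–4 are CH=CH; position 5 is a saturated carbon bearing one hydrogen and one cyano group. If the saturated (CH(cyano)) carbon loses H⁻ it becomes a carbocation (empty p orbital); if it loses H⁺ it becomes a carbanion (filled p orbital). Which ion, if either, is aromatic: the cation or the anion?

In both ions every ring atom is sp² and contributes a p orbital, so both rings are fully conjugated.
Cation: 2 × 2 + 0 = 4 π electrons → 4(1), antiaromatic.
Anion: 2 × 2 + 2 = 6 π electrons → 4(1)+2, aromatic.

The anion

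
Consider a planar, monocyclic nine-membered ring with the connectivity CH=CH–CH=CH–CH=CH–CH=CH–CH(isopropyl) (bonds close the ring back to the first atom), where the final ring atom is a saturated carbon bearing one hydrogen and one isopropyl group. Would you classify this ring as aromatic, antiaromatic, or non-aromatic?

Non-aromatic

At the CH(isopropyl) position, that saturated carbon is sp³ and has no p orbital in the ring π system; the ring's p-orbital overlap is broken there.
A ring that is not fully conjugated cannot be aromatic or antiaromatic regardless of its π-electron count.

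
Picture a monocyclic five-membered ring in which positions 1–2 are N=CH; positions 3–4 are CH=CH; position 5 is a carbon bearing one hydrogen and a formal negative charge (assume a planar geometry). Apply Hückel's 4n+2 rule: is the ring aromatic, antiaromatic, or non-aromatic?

Aromatic

All ring atoms are sp² and supply a p orbital to the ring (each doubly-bonded ring atom is sp² with one p-orbital electron; each =N– nitrogen is pyridine-type (lone pair in the sp² plane, one electron in the p orbital); the carbanion's lone pair occupies the p orbital); the conjugation is uninterrupted.
Counting π electrons: 2 × 2 = 4 from the double-bond units + 2 from the CH(-) atom = 6.
That gives a 4n+2 count (6, n = 1).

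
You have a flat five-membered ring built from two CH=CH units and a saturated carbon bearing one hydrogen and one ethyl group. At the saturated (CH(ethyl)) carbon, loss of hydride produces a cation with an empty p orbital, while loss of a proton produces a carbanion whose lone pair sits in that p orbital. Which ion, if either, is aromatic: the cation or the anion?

The anion

In both ions every ring atom is sp² and contributes a p orbital, so both rings are fully conjugated.
Cation: 2 × 2 + 0 = 4 π electrons → 4(1), antiaromatic.
Anion: 2 × 2 + 2 = 6 π electrons → 4(1)+2, aromatic.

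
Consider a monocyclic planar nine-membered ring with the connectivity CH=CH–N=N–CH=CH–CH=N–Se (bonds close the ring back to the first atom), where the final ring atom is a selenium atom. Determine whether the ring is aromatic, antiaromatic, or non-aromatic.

All ring atoms are sp² and supply a p orbital to the ring (the double-bond atoms are sp², each contributing one p electron; each =N– nitrogen is pyridine-type (lone pair in the sp² plane, one electron in the p orbital); the selenium donates one lone pair from its p orbital); the conjugation is uninterrupted.
Tallying contributions gives 4 × 2 = 8 from the double-bond units + 2 from the Se atom = 10.
That gives a 4n+2 count (10, n = 2).

Aromatic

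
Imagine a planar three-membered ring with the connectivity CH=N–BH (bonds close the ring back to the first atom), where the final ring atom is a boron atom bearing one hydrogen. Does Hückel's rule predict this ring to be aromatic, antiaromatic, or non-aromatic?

Aromatic

Every ring atom contributes a p orbital perpendicular to the ring (the double-bond atoms are sp², each contributing one p electron; each sp² =N– keeps its lone pair in-plane and puts one electron into the π system; the boron has an empty p orbital), so the π system is cyclic and fully conjugated.
Counting π electrons: 1 × 2 = 2 from the double-bond unit + 0 from the BH atom = 2.
2 = 4(0) + 2, which satisfies Hückel's 4n+2 rule.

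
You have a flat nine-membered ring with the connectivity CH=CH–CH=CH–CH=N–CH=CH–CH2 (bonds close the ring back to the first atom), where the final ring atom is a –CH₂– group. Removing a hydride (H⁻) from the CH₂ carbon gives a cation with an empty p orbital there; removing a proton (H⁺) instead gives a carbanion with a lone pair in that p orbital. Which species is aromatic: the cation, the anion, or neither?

In either ion the ring is fully conjugated: every atom, including the new sp² carbon, supplies a p orbital.
Cation: 4 × 2 + 0 = 8 π electrons → 4(2), antiaromatic.
Anion: 4 × 2 + 2 = 10 π electrons → 4(2)+2, aromatic.

The anion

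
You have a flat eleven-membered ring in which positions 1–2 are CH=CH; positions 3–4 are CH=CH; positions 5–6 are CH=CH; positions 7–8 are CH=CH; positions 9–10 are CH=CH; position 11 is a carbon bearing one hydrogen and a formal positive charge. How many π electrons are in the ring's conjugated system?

The p orbitals form a continuous loop: every atom in a ring double bond is sp² and brings one electron to the p orbital; the carbocation has an empty p orbital. The ring is fully conjugated.
π-electron count: 5 × 2 = 10 from the double-bond units + 0 from the CH(+) atom = 10.

10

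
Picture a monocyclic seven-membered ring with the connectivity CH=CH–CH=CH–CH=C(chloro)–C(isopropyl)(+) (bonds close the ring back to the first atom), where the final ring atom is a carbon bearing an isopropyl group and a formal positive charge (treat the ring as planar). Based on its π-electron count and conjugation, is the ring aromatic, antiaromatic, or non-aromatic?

The p orbitals form a continuous loop: every atom in a ring double bond is sp² and brings one electron to the p orbital; the carbocation has an empty p orbital. The ring is fully conjugated.
Tallying contributions gives 3 × 2 = 6 from the double-bond units + 0 from the C(isopropyl)(+) atom = 6.
That gives a 4n+2 count (6, n = 1).

Aromatic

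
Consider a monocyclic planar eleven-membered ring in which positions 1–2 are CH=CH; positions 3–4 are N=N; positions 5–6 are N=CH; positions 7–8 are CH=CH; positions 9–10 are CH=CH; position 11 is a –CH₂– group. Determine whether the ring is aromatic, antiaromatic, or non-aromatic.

Non-aromatic

At the CH2 position, the tetrahedral CH₂ carbon is sp³ and has no p orbital in the ring π system; the ring's p-orbital overlap is broken there.
Without a continuous loop of overlapping p orbitals the Hückel electron count never comes into play.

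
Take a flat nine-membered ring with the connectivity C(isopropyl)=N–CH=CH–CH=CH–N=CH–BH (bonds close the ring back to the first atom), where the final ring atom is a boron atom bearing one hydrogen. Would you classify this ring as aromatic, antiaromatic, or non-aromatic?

The p orbitals form a continuous loop: every atom in a ring double bond is sp² and brings one electron to the p orbital; each =N– nitrogen is pyridine-type (lone pair in the sp² plane, one electron in the p orbital); the boron has an empty p orbital. The ring is fully conjugated.
Tallying contributions gives 4 × 2 = 8 from the double-bond units + 0 from the BH atom = 8.
8 = 4(2); a planar, fully conjugated 4n system is antiaromatic.

Antiaromatic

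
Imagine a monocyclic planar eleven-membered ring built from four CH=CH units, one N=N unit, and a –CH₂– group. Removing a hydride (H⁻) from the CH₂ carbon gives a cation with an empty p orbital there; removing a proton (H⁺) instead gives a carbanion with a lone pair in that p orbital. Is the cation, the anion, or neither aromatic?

Once that carbon is sp², every ring atom has a p orbital and both ions are fully conjugated.
Cation: 5 × 2 + 0 = 10 π electrons → 4(2)+2, aromatic.
Anion: 5 × 2 + 2 = 12 π electrons → 4(3), antiaromatic.

The cation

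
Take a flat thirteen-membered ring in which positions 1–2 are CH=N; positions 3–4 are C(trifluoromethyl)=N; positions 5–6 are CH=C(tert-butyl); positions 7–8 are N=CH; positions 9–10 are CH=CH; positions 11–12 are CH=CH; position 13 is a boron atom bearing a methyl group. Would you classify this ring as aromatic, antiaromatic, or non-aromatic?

Check conjugation: each doubly-bonded ring atom is sp² with one p-orbital electron; each sp² =N– keeps its lone pair in-plane and puts one electron into the π system; the boron has an empty p orbital — every position has a p orbital, so the cyclic π system is continuous.
Tallying contributions gives 6 × 2 = 12 from the double-bond units + 0 from the B(methyl) atom = 12.
12 is a 4n count (n = 3), so the planar conjugated ring is antiaromatic.

Antiaromatic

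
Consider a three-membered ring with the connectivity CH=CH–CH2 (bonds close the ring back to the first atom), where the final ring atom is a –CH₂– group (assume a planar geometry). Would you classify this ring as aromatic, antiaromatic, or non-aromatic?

The CH2 position has four σ bonds — the tetrahedral CH₂ carbon is sp³ and has no p orbital in the ring π system — so the cyclic conjugation is interrupted.
Without a continuous loop of overlapping p orbitals the Hückel electron count never comes into play.

Non-aromatic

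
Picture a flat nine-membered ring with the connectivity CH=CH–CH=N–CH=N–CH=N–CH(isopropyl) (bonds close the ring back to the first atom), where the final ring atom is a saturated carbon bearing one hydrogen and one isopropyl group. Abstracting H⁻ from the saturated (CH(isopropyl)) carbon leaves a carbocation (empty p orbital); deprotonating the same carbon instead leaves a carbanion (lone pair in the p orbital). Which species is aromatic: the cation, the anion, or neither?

The anion

In both ions every ring atom is sp² and contributes a p orbital, so both rings are fully conjugated.
Cation: 4 × 2 + 0 = 8 π electrons → 4(2), antiaromatic.
Anion: 4 × 2 + 2 = 10 π electrons → 4(2)+2, aromatic.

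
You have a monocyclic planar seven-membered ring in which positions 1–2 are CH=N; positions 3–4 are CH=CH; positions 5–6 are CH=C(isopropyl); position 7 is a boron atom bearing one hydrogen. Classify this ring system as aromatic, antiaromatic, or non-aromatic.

All ring atoms are sp² and supply a p orbital to the ring (the double-bond atoms are sp², each contributing one p electron; each =N– nitrogen is pyridine-type (lone pair in the sp² plane, one electron in the p orbital); the boron has an empty p orbital); the conjugation is uninterrupted.
Adding the contributions, 3 × 2 = 6 from the double-bond units + 0 from the BH atom = 6.
That gives a 4n+2 count (6, n = 1).

Aromatic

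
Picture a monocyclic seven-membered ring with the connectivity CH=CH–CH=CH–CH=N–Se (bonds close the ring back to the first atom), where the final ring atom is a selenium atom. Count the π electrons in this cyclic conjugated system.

All ring atoms are sp² and supply a p orbital to the ring (the double-bond atoms are sp², each contributing one p electron; the doubly-bonded nitrogens are pyridine-type — their lone pairs lie in the ring plane, leaving one electron in the p orbital; the selenium donates one lone pair from its p orbital); the conjugation is uninterrupted.
Counting π electrons: 3 × 2 = 6 from the double-bond units + 2 from the Se atom = 8.

8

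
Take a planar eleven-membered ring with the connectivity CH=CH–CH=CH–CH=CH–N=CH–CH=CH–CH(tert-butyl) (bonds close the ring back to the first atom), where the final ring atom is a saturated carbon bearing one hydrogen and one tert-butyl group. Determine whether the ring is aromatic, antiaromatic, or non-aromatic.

Non-aromatic

Because that saturated carbon is sp³ and has no p orbital in the ring π system at the CH(tert-butyl) position, the π system cannot extend all the way around the ring.
Without a continuous loop of overlapping p orbitals the Hückel electron count never comes into play.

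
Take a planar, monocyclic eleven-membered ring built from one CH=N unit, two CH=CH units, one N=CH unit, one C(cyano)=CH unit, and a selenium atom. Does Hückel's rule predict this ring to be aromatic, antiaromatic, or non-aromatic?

Antiaromatic

Every ring atom contributes a p orbital perpendicular to the ring (each doubly-bonded ring atom is sp² with one p-orbital electron; the doubly-bonded nitrogens are pyridine-type — their lone pairs lie in the ring plane, leaving one electron in the p orbital; the selenium donates one lone pair from its p orbital), so the π system is cyclic and fully conjugated.
Adding the contributions, 5 × 2 = 10 from the double-bond units + 2 from the Se atom = 12.
With 12 = 4·3 π electrons, Hückel's rule classifies the planar ring as antiaromatic.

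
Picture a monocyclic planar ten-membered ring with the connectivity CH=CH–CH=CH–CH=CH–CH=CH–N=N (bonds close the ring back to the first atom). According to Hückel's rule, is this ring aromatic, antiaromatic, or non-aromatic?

Aromatic

The p orbitals form a continuous loop: every atom in a ring double bond is sp² and brings one electron to the p orbital; each sp² =N– keeps its lone pair in-plane and puts one electron into the π system. The ring is fully conjugated.
Counting π electrons: 5 × 2 = 10 from the 5 double-bond units.
Since 10 = 4·2 + 2, the ring meets the 4n+2 criterion.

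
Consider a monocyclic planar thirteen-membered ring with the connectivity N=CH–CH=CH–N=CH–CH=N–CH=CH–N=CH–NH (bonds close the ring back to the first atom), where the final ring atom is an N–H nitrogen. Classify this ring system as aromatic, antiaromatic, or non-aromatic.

Aromatic

Check conjugation: each doubly-bonded ring atom is sp² with one p-orbital electron; each sp² =N– keeps its lone pair in-plane and puts one electron into the π system; the pyrrole-type nitrogen donates its lone pair from the p orbital — every position has a p orbital, so the cyclic π system is continuous.
Tallying contributions gives 6 × 2 = 12 from the double-bond units + 2 from the NH atom = 14.
Since 14 = 4·3 + 2, the ring meets the 4n+2 criterion.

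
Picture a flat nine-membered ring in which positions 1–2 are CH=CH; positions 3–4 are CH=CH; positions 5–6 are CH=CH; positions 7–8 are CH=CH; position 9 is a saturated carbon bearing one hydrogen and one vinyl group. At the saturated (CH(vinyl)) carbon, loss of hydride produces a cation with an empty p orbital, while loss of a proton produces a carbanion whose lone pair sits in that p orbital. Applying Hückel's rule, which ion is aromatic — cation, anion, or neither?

In either ion the ring is fully conjugated: every atom, including the new sp² carbon, supplies a p orbital.
Cation: 4 × 2 + 0 = 8 π electrons → 4(2), antiaromatic.
Anion: 4 × 2 + 2 = 10 π electrons → 4(2)+2, aromatic.

The anion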